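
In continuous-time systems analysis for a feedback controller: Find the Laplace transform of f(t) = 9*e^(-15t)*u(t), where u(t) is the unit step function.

Standard Laplace transform pair:
e^(-at)*u(t) <-> 1/(s+a)
With a = 15: L{9*e^(-15t)*u(t)} = 9/(s+15), ROC: Re(s) > -15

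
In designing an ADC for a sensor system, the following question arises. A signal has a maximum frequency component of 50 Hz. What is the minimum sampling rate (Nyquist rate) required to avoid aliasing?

By the Nyquist-Shannon sampling theorem,
the minimum sampling rate (Nyquist rate) must be at least 2 * f_max.
Nyquist rate = 2 * 50 Hz = 100 Hz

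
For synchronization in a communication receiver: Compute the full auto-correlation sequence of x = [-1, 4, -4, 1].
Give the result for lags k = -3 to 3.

r_xx[k] = sum_m x[m]*x[m+k], indexed from 0, for k = -3 to 3:
  r_xx[-3] = x[3]*x[0] = -1
  r_xx[-2] = x[2]*x[0] + x[3]*x[1] = 8
  r_xx[-1] = x[1]*x[0] + x[2]*x[1] + x[3]*x[2] = -24
  r_xx[0] = x[0]*x[0] + x[1]*x[1] + x[2]*x[2] + x[3]*x[3] = 34
  r_xx[1] = x[0]*x[1] + x[1]*x[2] + x[2]*x[3] = -24
  r_xx[2] = x[0]*x[2] + x[1]*x[3] = 8
  r_xx[3] = x[0]*x[3] = -1
r_xx = [-1, 8, -24, 34, -24, 8, -1]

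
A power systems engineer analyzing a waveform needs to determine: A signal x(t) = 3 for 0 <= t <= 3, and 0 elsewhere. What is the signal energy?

Energy = integral of |x(t)|^2 dt over the signal duration
= 3^2 * 3 = 9 * 3 = 27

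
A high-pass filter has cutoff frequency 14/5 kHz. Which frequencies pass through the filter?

A high-pass filter passes all frequencies above the cutoff frequency 14/5 kHz and attenuates lower frequencies.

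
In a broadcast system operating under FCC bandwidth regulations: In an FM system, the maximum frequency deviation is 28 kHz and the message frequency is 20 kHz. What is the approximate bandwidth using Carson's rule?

Carson's rule: BW = 2*(delta_f + f_m)
= 2*(28 + 20) kHz = 96 kHz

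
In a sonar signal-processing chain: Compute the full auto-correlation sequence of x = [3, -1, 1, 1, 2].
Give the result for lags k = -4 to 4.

r_xx[k] = sum_m x[m]*x[m+k], indexed from 0, for k = -4 to 4:
  r_xx[-4] = x[4]*x[0] = 6
  r_xx[-3] = x[3]*x[0] + x[4]*x[1] = 1
  r_xx[-2] = x[2]*x[0] + x[3]*x[1] + x[4]*x[2] = 4
  r_xx[-1] = x[1]*x[0] + x[2]*x[1] + x[3]*x[2] + x[4]*x[3] = -1
  r_xx[0] = x[0]*x[0] + x[1]*x[1] + x[2]*x[2] + x[3]*x[3] + x[4]*x[4] = 16
  r_xx[1] = x[0]*x[1] + x[1]*x[2] + x[2]*x[3] + x[3]*x[4] = -1
  r_xx[2] = x[0]*x[2] + x[1]*x[3] + x[2]*x[4] = 4
  r_xx[3] = x[0]*x[3] + x[1]*x[4] = 1
  r_xx[4] = x[0]*x[4] = 6
r_xx = [6, 1, 4, -1, 16, -1, 4, 1, 6]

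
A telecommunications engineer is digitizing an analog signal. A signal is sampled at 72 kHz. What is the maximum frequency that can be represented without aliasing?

The maximum frequency that can be represented without aliasing
is the Nyquist frequency: f_max = f_s / 2 = 72 kHz / 2 = 36 kHz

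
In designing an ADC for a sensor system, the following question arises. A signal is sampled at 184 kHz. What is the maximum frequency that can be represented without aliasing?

The maximum frequency that can be represented without aliasing
is the Nyquist frequency: f_max = f_s / 2 = 184 kHz / 2 = 92 kHz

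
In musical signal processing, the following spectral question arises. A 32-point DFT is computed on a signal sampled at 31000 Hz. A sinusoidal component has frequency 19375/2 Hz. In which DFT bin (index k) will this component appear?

DFT frequency resolution = f_s/N = 31000/32 = 3875/4 Hz
Bin index k = f_signal / resolution = 19375/2 / 3875/4 = 10
The signal frequency 19375/2 Hz falls in DFT bin k = 10.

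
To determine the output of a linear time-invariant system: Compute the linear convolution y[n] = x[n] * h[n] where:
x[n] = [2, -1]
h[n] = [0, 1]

y[n] = sum_k x[k]*h[n-k]. Output length = len(x) + len(h) - 1 = 2 + 2 - 1 = 3.
y[0] = 2*0 = 0
y[1] = -1*0 + 2*1 = 2
y[2] = -1*1 = -1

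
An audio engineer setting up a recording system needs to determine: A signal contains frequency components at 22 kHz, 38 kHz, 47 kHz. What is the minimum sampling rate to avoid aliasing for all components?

The highest frequency component is f_max = 47 kHz.
Nyquist rate = 2 * f_max = 2 * 47 kHz = 94 kHz.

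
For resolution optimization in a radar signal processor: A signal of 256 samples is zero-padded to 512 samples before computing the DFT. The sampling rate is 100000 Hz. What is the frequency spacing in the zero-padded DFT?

Original DFT: N = 256, resolution = f_s/N = 100000/256 = 3125/8 Hz
Zero-padded DFT: N = 512, resolution = f_s/N = 100000/512 = 3125/16 Hz
Zero-padding interpolates the spectrum (finer frequency grid)
but does NOT improve the true spectral resolution (ability to resolve close frequencies).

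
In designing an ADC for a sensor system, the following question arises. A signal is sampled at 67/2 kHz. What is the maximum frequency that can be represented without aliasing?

The maximum frequency that can be represented without aliasing
is the Nyquist frequency: f_max = f_s / 2 = 67/2 kHz / 2 = 67/4 kHz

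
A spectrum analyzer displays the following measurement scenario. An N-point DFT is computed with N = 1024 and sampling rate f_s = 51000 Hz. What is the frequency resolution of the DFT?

DFT frequency resolution = f_s / N
= 51000 / 1024 = 6375/128 Hz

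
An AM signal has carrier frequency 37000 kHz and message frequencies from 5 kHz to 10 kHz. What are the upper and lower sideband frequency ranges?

Upper sideband (USB) = fc + [fm_low, fm_high] = 37000 + [5, 10] = [37005, 37010] kHz
Lower sideband (LSB) = fc - [fm_high, fm_low] = 37000 - [10, 5] = [36990, 36995] kHz
Total occupied spectrum: 36990 kHz to 37010 kHz (plus carrier at 37000 kHz)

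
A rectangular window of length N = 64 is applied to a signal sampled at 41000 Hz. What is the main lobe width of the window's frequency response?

For a rectangular window of length N,
the main lobe width in frequency is 2*f_s/N.
= 2*41000/64 = 5125/4 Hz
This determines the minimum frequency separation for resolving two sinusoids.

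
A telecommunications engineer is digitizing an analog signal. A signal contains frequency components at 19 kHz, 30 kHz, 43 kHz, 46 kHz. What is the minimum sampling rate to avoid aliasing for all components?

The highest frequency component is f_max = 46 kHz.
Nyquist rate = 2 * f_max = 2 * 46 kHz = 92 kHz.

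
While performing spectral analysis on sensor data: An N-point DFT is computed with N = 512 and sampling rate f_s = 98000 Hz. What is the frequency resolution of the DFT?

DFT frequency resolution = f_s / N
= 98000 / 512 = 6125/32 Hz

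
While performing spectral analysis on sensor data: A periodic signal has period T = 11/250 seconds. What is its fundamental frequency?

The fundamental frequency is the reciprocal of the period.
f = 1/T = 1/(11/250) = 250/11 Hz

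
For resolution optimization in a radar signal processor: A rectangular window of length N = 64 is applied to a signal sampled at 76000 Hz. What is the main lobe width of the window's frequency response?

For a rectangular window of length N,
the main lobe width in frequency is 2*f_s/N.
= 2*76000/64 = 2375 Hz
This determines the minimum frequency separation for resolving two sinusoids.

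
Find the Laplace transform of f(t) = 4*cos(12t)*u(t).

Standard pair: cos(wt)*u(t) <-> s/(s^2+w^2)
With w = 12: L{4*cos(12t)*u(t)} = 4s/(s^2+144)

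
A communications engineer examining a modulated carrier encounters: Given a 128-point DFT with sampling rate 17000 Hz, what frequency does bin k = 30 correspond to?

The frequency of DFT bin k is: f_k = k * f_s / N
f_30 = 30 * 17000 / 128 = 31875/8 Hz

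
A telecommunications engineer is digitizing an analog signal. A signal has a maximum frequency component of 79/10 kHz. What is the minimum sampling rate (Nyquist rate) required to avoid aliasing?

By the Nyquist-Shannon sampling theorem,
the minimum sampling rate (Nyquist rate) must be at least 2 * f_max.
Nyquist rate = 2 * 79/10 kHz = 79/5 kHz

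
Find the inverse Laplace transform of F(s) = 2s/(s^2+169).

Standard pair: s/(s^2+w^2) <-> cos(wt)*u(t)
With k=2, w=13: f(t) = 2*cos(13t)*u(t)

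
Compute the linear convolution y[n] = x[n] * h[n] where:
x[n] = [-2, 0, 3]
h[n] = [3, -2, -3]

y[n] = sum_k x[k]*h[n-k]. Output length = len(x) + len(h) - 1 = 3 + 3 - 1 = 5.
y[0] = -2*3 = -6
y[1] = 0*3 + -2*-2 = 4
y[2] = 3*3 + 0*-2 + -2*-3 = 15
y[3] = 3*-2 + 0*-3 = -6
y[4] = 3*-3 = -9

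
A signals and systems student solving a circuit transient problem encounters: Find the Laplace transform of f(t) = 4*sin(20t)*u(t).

Standard pair: sin(wt)*u(t) <-> w/(s^2+w^2)
With w = 20: L{4*sin(20t)*u(t)} = 80/(s^2+400)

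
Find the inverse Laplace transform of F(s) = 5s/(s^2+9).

Standard pair: s/(s^2+w^2) <-> cos(wt)*u(t)
With k=5, w=3: f(t) = 5*cos(3t)*u(t)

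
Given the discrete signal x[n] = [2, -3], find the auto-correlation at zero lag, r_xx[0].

The auto-correlation at zero lag r_xx[0] equals the signal energy.
r_xx[0] = sum of x[n]^2 = 2^2 + (-3)^2
= 4 + 9 = 13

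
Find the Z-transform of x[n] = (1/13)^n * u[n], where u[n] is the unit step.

The Z-transform of a^n * u[n] is z/(z-a) for |z| > |a|.
Here a = 1/13, so X(z) = z/(z - (1/13)) = 13z/(13z - 1)
ROC: |z| > 1/13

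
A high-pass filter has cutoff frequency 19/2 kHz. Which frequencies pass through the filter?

A high-pass filter passes all frequencies above the cutoff frequency 19/2 kHz and attenuates lower frequencies.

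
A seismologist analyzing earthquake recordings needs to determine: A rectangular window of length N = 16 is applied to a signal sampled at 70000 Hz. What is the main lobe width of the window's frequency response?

For a rectangular window of length N,
the main lobe width in frequency is 2*f_s/N.
= 2*70000/16 = 8750 Hz
This determines the minimum frequency separation for resolving two sinusoids.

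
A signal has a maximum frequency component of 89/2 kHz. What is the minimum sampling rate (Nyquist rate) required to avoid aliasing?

By the Nyquist-Shannon sampling theorem,
the minimum sampling rate (Nyquist rate) must be at least 2 * f_max.
Nyquist rate = 2 * 89/2 kHz = 89 kHz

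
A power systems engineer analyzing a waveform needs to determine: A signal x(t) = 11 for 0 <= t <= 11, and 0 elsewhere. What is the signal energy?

Energy = integral of |x(t)|^2 dt over the signal duration
= 11^2 * 11 = 121 * 11 = 1331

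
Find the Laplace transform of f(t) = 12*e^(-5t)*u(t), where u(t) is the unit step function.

Standard Laplace transform pair:
e^(-at)*u(t) <-> 1/(s+a)
With a = 5: L{12*e^(-5t)*u(t)} = 12/(s+5), ROC: Re(s) > -5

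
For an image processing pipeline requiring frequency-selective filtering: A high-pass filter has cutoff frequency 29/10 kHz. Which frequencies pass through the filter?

A high-pass filter passes all frequencies above the cutoff frequency 29/10 kHz and attenuates lower frequencies.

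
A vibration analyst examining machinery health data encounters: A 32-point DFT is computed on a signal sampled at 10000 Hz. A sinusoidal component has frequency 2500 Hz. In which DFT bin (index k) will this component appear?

DFT frequency resolution = f_s/N = 10000/32 = 625/2 Hz
Bin index k = f_signal / resolution = 2500 / 625/2 = 8
The signal frequency 2500 Hz falls in DFT bin k = 8.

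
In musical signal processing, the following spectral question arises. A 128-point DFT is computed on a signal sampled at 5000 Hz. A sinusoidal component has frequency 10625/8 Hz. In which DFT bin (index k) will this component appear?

DFT frequency resolution = f_s/N = 5000/128 = 625/16 Hz
Bin index k = f_signal / resolution = 10625/8 / 625/16 = 34
The signal frequency 10625/8 Hz falls in DFT bin k = 34.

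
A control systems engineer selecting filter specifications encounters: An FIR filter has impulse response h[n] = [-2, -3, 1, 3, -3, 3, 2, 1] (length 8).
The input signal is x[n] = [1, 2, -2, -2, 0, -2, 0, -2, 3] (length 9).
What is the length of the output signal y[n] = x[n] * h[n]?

For linear convolution, the output length is:
len(y) = len(x) + len(h) - 1 = 9 + 8 - 1 = 16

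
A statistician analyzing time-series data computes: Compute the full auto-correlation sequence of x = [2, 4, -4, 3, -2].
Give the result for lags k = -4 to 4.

r_xx[k] = sum_m x[m]*x[m+k], indexed from 0, for k = -4 to 4:
  r_xx[-4] = x[4]*x[0] = -4
  r_xx[-3] = x[3]*x[0] + x[4]*x[1] = -2
  r_xx[-2] = x[2]*x[0] + x[3]*x[1] + x[4]*x[2] = 12
  r_xx[-1] = x[1]*x[0] + x[2]*x[1] + x[3]*x[2] + x[4]*x[3] = -26
  r_xx[0] = x[0]*x[0] + x[1]*x[1] + x[2]*x[2] + x[3]*x[3] + x[4]*x[4] = 49
  r_xx[1] = x[0]*x[1] + x[1]*x[2] + x[2]*x[3] + x[3]*x[4] = -26
  r_xx[2] = x[0]*x[2] + x[1]*x[3] + x[2]*x[4] = 12
  r_xx[3] = x[0]*x[3] + x[1]*x[4] = -2
  r_xx[4] = x[0]*x[4] = -4
r_xx = [-4, -2, 12, -26, 49, -26, 12, -2, -4]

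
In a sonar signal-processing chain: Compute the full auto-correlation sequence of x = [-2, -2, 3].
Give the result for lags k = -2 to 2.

r_xx[k] = sum_m x[m]*x[m+k], indexed from 0, for k = -2 to 2:
  r_xx[-2] = x[2]*x[0] = -6
  r_xx[-1] = x[1]*x[0] + x[2]*x[1] = -2
  r_xx[0] = x[0]*x[0] + x[1]*x[1] + x[2]*x[2] = 17
  r_xx[1] = x[0]*x[1] + x[1]*x[2] = -2
  r_xx[2] = x[0]*x[2] = -6
r_xx = [-6, -2, 17, -2, -6]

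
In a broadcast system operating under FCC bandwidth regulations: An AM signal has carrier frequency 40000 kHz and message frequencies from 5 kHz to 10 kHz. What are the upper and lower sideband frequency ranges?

Upper sideband (USB) = fc + [fm_low, fm_high] = 40000 + [5, 10] = [40005, 40010] kHz
Lower sideband (LSB) = fc - [fm_high, fm_low] = 40000 - [10, 5] = [39990, 39995] kHz
Total occupied spectrum: 39990 kHz to 40010 kHz (plus carrier at 40000 kHz)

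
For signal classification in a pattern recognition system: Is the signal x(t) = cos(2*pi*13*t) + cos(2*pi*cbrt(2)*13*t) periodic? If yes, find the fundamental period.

f1 = 13 Hz, f2 = 13*cbrt(2) Hz
Ratio f2/f1 = cbrt(2), which is irrational.
Since the frequency ratio is irrational, no common period exists.
The signal is not periodic.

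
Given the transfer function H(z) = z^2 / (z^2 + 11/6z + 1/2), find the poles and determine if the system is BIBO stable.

Poles are roots of the denominator: z^2 + 11/6z + 1/2 = 0.
Quadratic formula: z = [-(11/6) +/- sqrt((11/6)^2 - 4*(1/2))] / 2
Discriminant = 121/36 - 2 = 49/36; sqrt = 7/6.
z = (-11/6 +/- 7/6) / 2 => z = -1/3 or z = -3/2.
|p1| = 3/2, |p2| = 1/3.
For BIBO stability, all poles must lie inside the unit circle (|p| < 1).
System is UNSTABLE since at least one |p| >= 1.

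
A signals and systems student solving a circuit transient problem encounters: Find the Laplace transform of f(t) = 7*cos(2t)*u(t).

Standard pair: cos(wt)*u(t) <-> s/(s^2+w^2)
With w = 2: L{7*cos(2t)*u(t)} = 7s/(s^2+4)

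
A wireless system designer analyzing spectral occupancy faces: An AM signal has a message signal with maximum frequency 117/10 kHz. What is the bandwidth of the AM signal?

In AM (double-sideband), the bandwidth is twice the message frequency.
BW = 2 * f_m = 2 * 117/10 kHz = 117/5 kHz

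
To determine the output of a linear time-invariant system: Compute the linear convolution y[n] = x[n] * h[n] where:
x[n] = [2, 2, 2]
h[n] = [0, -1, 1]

y[n] = sum_k x[k]*h[n-k]. Output length = len(x) + len(h) - 1 = 3 + 3 - 1 = 5.
y[0] = 2*0 = 0
y[1] = 2*0 + 2*-1 = -2
y[2] = 2*0 + 2*-1 + 2*1 = 0
y[3] = 2*-1 + 2*1 = 0
y[4] = 2*1 = 2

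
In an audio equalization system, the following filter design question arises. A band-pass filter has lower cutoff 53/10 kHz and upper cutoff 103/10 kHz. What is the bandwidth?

Bandwidth = f_high - f_low
= 103/10 kHz - 53/10 kHz = 5 kHz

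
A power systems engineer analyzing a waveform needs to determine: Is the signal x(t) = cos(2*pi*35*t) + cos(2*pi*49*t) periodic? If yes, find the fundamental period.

f1 = 35 Hz, f2 = 49 Hz
Period T1 = 1/35, T2 = 1/49
Ratio T1/T2 = 49/35, which is rational.
The signal is periodic with fundamental period T = 1/GCD(35,49) = 1/7 s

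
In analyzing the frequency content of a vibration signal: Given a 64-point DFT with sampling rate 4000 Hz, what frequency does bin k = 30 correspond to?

The frequency of DFT bin k is: f_k = k * f_s / N
f_30 = 30 * 4000 / 64 = 1875 Hz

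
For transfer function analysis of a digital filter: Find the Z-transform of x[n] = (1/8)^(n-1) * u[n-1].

Time-shifting property: if X(z) = Z{x[n]}, then Z{x[n-d]} = z^(-d) * X(z)
X(z) = z/(z - 1/8) for x[n] = (1/8)^n * u[n]
Z{x[n-1]} = z^(-1) * z/(z - 1/8) = 1/(z - 1/8)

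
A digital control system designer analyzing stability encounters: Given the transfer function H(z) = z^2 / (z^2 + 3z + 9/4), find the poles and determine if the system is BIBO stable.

Poles are roots of the denominator: z^2 + 3z + 9/4 = 0.
Quadratic formula: z = [-(3) +/- sqrt((3)^2 - 4*(9/4))] / 2
Discriminant = 9 - 9 = 0; sqrt = 0.
z = (-3 +/- 0) / 2 = -3/2 (repeated root).
|p1| = 3/2, |p2| = 3/2.
For BIBO stability, all poles must lie inside the unit circle (|p| < 1).
System is UNSTABLE since at least one |p| >= 1.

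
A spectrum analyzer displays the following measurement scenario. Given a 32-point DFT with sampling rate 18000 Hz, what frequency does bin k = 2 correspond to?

The frequency of DFT bin k is: f_k = k * f_s / N
f_2 = 2 * 18000 / 32 = 1125 Hz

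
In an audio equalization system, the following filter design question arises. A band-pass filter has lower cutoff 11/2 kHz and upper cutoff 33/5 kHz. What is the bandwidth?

Bandwidth = f_high - f_low
= 33/5 kHz - 11/2 kHz = 11/10 kHz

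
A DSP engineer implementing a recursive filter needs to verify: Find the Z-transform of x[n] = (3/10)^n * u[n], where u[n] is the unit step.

The Z-transform of a^n * u[n] is z/(z-a) for |z| > |a|.
Here a = 3/10, so X(z) = z/(z - (3/10)) = 10z/(10z - 3)
ROC: |z| > 3/10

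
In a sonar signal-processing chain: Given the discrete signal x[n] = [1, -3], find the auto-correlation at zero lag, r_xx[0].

The auto-correlation at zero lag r_xx[0] equals the signal energy.
r_xx[0] = sum of x[n]^2 = 1^2 + (-3)^2
= 1 + 9 = 10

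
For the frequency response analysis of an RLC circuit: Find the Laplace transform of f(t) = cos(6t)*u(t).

Standard pair: cos(wt)*u(t) <-> s/(s^2+w^2)
With w = 6: L{cos(6t)*u(t)} = s/(s^2+36)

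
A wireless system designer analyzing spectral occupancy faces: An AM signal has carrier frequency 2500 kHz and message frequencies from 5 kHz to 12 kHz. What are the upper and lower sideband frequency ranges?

Upper sideband (USB) = fc + [fm_low, fm_high] = 2500 + [5, 12] = [2505, 2512] kHz
Lower sideband (LSB) = fc - [fm_high, fm_low] = 2500 - [12, 5] = [2488, 2495] kHz
Total occupied spectrum: 2488 kHz to 2512 kHz (plus carrier at 2500 kHz)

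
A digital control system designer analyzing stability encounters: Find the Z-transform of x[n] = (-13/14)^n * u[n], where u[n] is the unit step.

The Z-transform of a^n * u[n] is z/(z-a) for |z| > |a|.
Here a = -13/14, so X(z) = z/(z - (-13/14)) = 14z/(14z + 13)
ROC: |z| > 13/14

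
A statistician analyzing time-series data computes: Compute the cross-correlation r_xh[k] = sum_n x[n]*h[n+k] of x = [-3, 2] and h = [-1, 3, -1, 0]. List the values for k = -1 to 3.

Both sequences indexed from 0 and zero outside their support.
Lags with overlap: k = -1 to 3.
  r_xh[-1] = x[1]*h[0] = -2
  r_xh[0] = x[0]*h[0] + x[1]*h[1] = 9
  r_xh[1] = x[0]*h[1] + x[1]*h[2] = -11
  r_xh[2] = x[0]*h[2] + x[1]*h[3] = 3
  r_xh[3] = x[0]*h[3] = 0
r_xh = [-2, 9, -11, 3, 0] (for k = -1, ..., 3)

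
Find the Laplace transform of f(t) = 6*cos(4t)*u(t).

Standard pair: cos(wt)*u(t) <-> s/(s^2+w^2)
With w = 4: L{6*cos(4t)*u(t)} = 6s/(s^2+16)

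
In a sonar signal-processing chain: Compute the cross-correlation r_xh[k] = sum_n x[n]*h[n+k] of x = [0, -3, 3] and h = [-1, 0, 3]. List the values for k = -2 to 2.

Both sequences indexed from 0 and zero outside their support.
Lags with overlap: k = -2 to 2.
  r_xh[-2] = x[2]*h[0] = -3
  r_xh[-1] = x[1]*h[0] + x[2]*h[1] = 3
  r_xh[0] = x[0]*h[0] + x[1]*h[1] + x[2]*h[2] = 9
  r_xh[1] = x[0]*h[1] + x[1]*h[2] = -9
  r_xh[2] = x[0]*h[2] = 0
r_xh = [-3, 3, 9, -9, 0] (for k = -2, ..., 2)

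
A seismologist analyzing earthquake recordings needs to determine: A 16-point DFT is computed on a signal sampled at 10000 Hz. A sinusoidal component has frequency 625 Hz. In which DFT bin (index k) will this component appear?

DFT frequency resolution = f_s/N = 10000/16 = 625 Hz
Bin index k = f_signal / resolution = 625 / 625 = 1
The signal frequency 625 Hz falls in DFT bin k = 1.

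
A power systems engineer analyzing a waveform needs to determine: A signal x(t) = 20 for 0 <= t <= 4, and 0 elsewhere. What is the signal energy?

Energy = integral of |x(t)|^2 dt over the signal duration
= 20^2 * 4 = 400 * 4 = 1600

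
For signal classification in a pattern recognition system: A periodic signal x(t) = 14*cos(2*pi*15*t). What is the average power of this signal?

Average power of A*cos(wt) is A^2/2.
P = 14^2 / 2 = 196/2 = 98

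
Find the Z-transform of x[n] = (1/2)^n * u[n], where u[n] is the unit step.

The Z-transform of a^n * u[n] is z/(z-a) for |z| > |a|.
Here a = 1/2, so X(z) = z/(z - (1/2)) = 2z/(2z - 1)
ROC: |z| > 1/2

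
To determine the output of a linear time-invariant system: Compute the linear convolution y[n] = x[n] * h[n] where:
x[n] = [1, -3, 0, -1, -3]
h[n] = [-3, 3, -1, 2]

y[n] = sum_k x[k]*h[n-k]. Output length = len(x) + len(h) - 1 = 5 + 4 - 1 = 8.
y[0] = 1*-3 = -3
y[1] = -3*-3 + 1*3 = 12
y[2] = 0*-3 + -3*3 + 1*-1 = -10
y[3] = -1*-3 + 0*3 + -3*-1 + 1*2 = 8
y[4] = -3*-3 + -1*3 + 0*-1 + -3*2 = 0
y[5] = -3*3 + -1*-1 + 0*2 = -8
y[6] = -3*-1 + -1*2 = 1
y[7] = -3*2 = -6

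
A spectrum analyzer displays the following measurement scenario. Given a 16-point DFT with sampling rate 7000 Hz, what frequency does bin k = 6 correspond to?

The frequency of DFT bin k is: f_k = k * f_s / N
f_6 = 6 * 7000 / 16 = 2625 Hz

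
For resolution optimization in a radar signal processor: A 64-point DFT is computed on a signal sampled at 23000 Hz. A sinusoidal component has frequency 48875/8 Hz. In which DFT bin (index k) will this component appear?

DFT frequency resolution = f_s/N = 23000/64 = 2875/8 Hz
Bin index k = f_signal / resolution = 48875/8 / 2875/8 = 17
The signal frequency 48875/8 Hz falls in DFT bin k = 17.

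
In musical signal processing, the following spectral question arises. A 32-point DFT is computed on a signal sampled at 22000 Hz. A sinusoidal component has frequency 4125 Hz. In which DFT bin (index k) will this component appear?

DFT frequency resolution = f_s/N = 22000/32 = 1375/2 Hz
Bin index k = f_signal / resolution = 4125 / 1375/2 = 6
The signal frequency 4125 Hz falls in DFT bin k = 6.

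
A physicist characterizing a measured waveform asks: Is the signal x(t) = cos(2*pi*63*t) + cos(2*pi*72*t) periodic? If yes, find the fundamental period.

f1 = 63 Hz, f2 = 72 Hz
Period T1 = 1/63, T2 = 1/72
Ratio T1/T2 = 72/63, which is rational.
The signal is periodic with fundamental period T = 1/GCD(63,72) = 1/9 s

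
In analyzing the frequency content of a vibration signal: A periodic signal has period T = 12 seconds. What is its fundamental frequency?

The fundamental frequency is the reciprocal of the period.
f = 1/T = 1/(12) = 1/12 Hz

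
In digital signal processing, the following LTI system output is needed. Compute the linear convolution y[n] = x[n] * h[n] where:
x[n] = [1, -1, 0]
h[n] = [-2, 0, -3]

y[n] = sum_k x[k]*h[n-k]. Output length = len(x) + len(h) - 1 = 3 + 3 - 1 = 5.
y[0] = 1*-2 = -2
y[1] = -1*-2 + 1*0 = 2
y[2] = 0*-2 + -1*0 + 1*-3 = -3
y[3] = 0*0 + -1*-3 = 3
y[4] = 0*-3 = 0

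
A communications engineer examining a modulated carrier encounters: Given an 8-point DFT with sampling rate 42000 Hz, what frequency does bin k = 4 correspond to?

The frequency of DFT bin k is: f_k = k * f_s / N
f_4 = 4 * 42000 / 8 = 21000 Hz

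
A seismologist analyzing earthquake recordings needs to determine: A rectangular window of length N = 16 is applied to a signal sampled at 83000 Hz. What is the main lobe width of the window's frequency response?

For a rectangular window of length N,
the main lobe width in frequency is 2*f_s/N.
= 2*83000/16 = 10375 Hz
This determines the minimum frequency separation for resolving two sinusoids.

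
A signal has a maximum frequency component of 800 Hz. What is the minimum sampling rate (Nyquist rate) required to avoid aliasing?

By the Nyquist-Shannon sampling theorem,
the minimum sampling rate (Nyquist rate) must be at least 2 * f_max.
Nyquist rate = 2 * 800 Hz = 1600 Hz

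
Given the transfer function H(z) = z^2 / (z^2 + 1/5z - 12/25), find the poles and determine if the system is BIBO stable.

Poles are roots of the denominator: z^2 + 1/5z - 12/25 = 0.
Quadratic formula: z = [-(1/5) +/- sqrt((1/5)^2 - 4*(-12/25))] / 2
Discriminant = 1/25 + 48/25 = 49/25; sqrt = 7/5.
z = (-1/5 +/- 7/5) / 2 => z = 3/5 or z = -4/5.
|p1| = 4/5, |p2| = 3/5.
For BIBO stability, all poles must lie inside the unit circle (|p| < 1).
System is STABLE since both |p| < 1.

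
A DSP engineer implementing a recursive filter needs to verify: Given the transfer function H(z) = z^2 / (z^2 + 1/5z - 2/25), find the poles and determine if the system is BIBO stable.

Poles are roots of the denominator: z^2 + 1/5z - 2/25 = 0.
Quadratic formula: z = [-(1/5) +/- sqrt((1/5)^2 - 4*(-2/25))] / 2
Discriminant = 1/25 + 8/25 = 9/25; sqrt = 3/5.
z = (-1/5 +/- 3/5) / 2 => z = 1/5 or z = -2/5.
|p1| = 2/5, |p2| = 1/5.
For BIBO stability, all poles must lie inside the unit circle (|p| < 1).
System is STABLE since both |p| < 1.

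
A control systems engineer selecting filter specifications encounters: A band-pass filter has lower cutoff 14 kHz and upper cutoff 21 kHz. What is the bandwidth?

Bandwidth = f_high - f_low
= 21 kHz - 14 kHz = 7 kHz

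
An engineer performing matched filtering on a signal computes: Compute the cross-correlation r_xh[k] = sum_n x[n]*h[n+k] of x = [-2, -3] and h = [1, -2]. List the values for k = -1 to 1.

Both sequences indexed from 0 and zero outside their support.
Lags with overlap: k = -1 to 1.
  r_xh[-1] = x[1]*h[0] = -3
  r_xh[0] = x[0]*h[0] + x[1]*h[1] = 4
  r_xh[1] = x[0]*h[1] = 4
r_xh = [-3, 4, 4] (for k = -1, ..., 1)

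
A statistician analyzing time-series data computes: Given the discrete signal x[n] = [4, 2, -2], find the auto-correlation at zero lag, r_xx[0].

The auto-correlation at zero lag r_xx[0] equals the signal energy.
r_xx[0] = sum of x[n]^2 = 4^2 + 2^2 + (-2)^2
= 16 + 4 + 4 = 24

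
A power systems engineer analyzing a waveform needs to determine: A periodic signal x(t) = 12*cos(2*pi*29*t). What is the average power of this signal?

Average power of A*cos(wt) is A^2/2.
P = 12^2 / 2 = 144/2 = 72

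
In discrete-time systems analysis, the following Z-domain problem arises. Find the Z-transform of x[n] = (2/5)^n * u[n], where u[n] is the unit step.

The Z-transform of a^n * u[n] is z/(z-a) for |z| > |a|.
Here a = 2/5, so X(z) = z/(z - (2/5)) = 5z/(5z - 2)
ROC: |z| > 2/5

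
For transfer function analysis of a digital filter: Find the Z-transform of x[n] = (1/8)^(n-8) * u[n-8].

Time-shifting property: if X(z) = Z{x[n]}, then Z{x[n-d]} = z^(-d) * X(z)
X(z) = z/(z - 1/8) for x[n] = (1/8)^n * u[n]
Z{x[n-8]} = z^(-8) * z/(z - 1/8) = z^(-7)/(z - 1/8)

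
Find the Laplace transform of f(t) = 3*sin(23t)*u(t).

Standard pair: sin(wt)*u(t) <-> w/(s^2+w^2)
With w = 23: L{3*sin(23t)*u(t)} = 69/(s^2+529)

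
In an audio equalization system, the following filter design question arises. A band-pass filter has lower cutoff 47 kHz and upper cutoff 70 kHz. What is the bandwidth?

Bandwidth = f_high - f_low
= 70 kHz - 47 kHz = 23 kHz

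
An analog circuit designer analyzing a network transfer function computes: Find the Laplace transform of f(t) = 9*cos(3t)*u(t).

Standard pair: cos(wt)*u(t) <-> s/(s^2+w^2)
With w = 3: L{9*cos(3t)*u(t)} = 9s/(s^2+9)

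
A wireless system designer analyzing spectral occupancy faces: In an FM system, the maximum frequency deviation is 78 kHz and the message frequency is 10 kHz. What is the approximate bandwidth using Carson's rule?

Carson's rule: BW = 2*(delta_f + f_m)
= 2*(78 + 10) kHz = 176 kHz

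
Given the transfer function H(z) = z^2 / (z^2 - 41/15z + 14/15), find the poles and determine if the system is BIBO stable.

Poles are roots of the denominator: z^2 - 41/15z + 14/15 = 0.
Quadratic formula: z = [-(-41/15) +/- sqrt((-41/15)^2 - 4*(14/15))] / 2
Discriminant = 1681/225 - 56/15 = 841/225; sqrt = 29/15.
z = (41/15 +/- 29/15) / 2 => z = 7/3 or z = 2/5.
|p1| = 7/3, |p2| = 2/5.
For BIBO stability, all poles must lie inside the unit circle (|p| < 1).
System is UNSTABLE since at least one |p| >= 1.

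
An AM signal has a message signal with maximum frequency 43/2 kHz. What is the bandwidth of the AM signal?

In AM (double-sideband), the bandwidth is twice the message frequency.
BW = 2 * f_m = 2 * 43/2 kHz = 43 kHz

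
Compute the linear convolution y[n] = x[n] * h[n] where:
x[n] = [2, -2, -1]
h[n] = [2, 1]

y[n] = sum_k x[k]*h[n-k]. Output length = len(x) + len(h) - 1 = 3 + 2 - 1 = 4.
y[0] = 2*2 = 4
y[1] = -2*2 + 2*1 = -2
y[2] = -1*2 + -2*1 = -4
y[3] = -1*1 = -1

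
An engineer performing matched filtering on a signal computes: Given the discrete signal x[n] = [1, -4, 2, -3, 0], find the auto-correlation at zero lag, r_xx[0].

The auto-correlation at zero lag r_xx[0] equals the signal energy.
r_xx[0] = sum of x[n]^2 = 1^2 + (-4)^2 + 2^2 + (-3)^2 + 0^2
= 1 + 16 + 4 + 9 + 0 = 30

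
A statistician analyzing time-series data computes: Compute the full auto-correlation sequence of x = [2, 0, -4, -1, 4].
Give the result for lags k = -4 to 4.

r_xx[k] = sum_m x[m]*x[m+k], indexed from 0, for k = -4 to 4:
  r_xx[-4] = x[4]*x[0] = 8
  r_xx[-3] = x[3]*x[0] + x[4]*x[1] = -2
  r_xx[-2] = x[2]*x[0] + x[3]*x[1] + x[4]*x[2] = -24
  r_xx[-1] = x[1]*x[0] + x[2]*x[1] + x[3]*x[2] + x[4]*x[3] = 0
  r_xx[0] = x[0]*x[0] + x[1]*x[1] + x[2]*x[2] + x[3]*x[3] + x[4]*x[4] = 37
  r_xx[1] = x[0]*x[1] + x[1]*x[2] + x[2]*x[3] + x[3]*x[4] = 0
  r_xx[2] = x[0]*x[2] + x[1]*x[3] + x[2]*x[4] = -24
  r_xx[3] = x[0]*x[3] + x[1]*x[4] = -2
  r_xx[4] = x[0]*x[4] = 8
r_xx = [8, -2, -24, 0, 37, 0, -24, -2, 8]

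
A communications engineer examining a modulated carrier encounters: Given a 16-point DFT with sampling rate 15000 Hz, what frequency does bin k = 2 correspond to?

The frequency of DFT bin k is: f_k = k * f_s / N
f_2 = 2 * 15000 / 16 = 1875 Hz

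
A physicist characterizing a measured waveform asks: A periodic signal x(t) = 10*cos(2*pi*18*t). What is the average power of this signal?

Average power of A*cos(wt) is A^2/2.
P = 10^2 / 2 = 100/2 = 50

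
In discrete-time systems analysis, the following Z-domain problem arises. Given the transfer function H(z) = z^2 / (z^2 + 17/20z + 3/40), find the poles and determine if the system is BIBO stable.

Poles are roots of the denominator: z^2 + 17/20z + 3/40 = 0.
Quadratic formula: z = [-(17/20) +/- sqrt((17/20)^2 - 4*(3/40))] / 2
Discriminant = 289/400 - 3/10 = 169/400; sqrt = 13/20.
z = (-17/20 +/- 13/20) / 2 => z = -1/10 or z = -3/4.
|p1| = 3/4, |p2| = 1/10.
For BIBO stability, all poles must lie inside the unit circle (|p| < 1).
System is STABLE since both |p| < 1.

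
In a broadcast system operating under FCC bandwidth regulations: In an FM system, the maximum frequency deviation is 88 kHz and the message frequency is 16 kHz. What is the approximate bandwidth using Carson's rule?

Carson's rule: BW = 2*(delta_f + f_m)
= 2*(88 + 16) kHz = 208 kHz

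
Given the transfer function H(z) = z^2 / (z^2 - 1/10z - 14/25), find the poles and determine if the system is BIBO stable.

Poles are roots of the denominator: z^2 - 1/10z - 14/25 = 0.
Quadratic formula: z = [-(-1/10) +/- sqrt((-1/10)^2 - 4*(-14/25))] / 2
Discriminant = 1/100 + 56/25 = 9/4; sqrt = 3/2.
z = (1/10 +/- 3/2) / 2 => z = 4/5 or z = -7/10.
|p1| = 4/5, |p2| = 7/10.
For BIBO stability, all poles must lie inside the unit circle (|p| < 1).
System is STABLE since both |p| < 1.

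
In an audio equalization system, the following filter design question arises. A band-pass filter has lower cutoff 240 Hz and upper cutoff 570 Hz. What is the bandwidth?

Bandwidth = f_high - f_low
= 570 Hz - 240 Hz = 330 Hz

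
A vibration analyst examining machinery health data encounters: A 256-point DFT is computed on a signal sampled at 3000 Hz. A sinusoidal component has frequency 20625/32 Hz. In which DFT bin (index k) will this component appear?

DFT frequency resolution = f_s/N = 3000/256 = 375/32 Hz
Bin index k = f_signal / resolution = 20625/32 / 375/32 = 55
The signal frequency 20625/32 Hz falls in DFT bin k = 55.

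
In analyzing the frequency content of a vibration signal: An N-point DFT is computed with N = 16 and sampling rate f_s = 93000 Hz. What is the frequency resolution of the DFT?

DFT frequency resolution = f_s / N
= 93000 / 16 = 11625/2 Hz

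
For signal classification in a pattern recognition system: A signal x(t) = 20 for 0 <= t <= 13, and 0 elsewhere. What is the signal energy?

Energy = integral of |x(t)|^2 dt over the signal duration
= 20^2 * 13 = 400 * 13 = 5200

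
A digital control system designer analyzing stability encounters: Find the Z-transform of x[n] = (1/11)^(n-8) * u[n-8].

Time-shifting property: if X(z) = Z{x[n]}, then Z{x[n-d]} = z^(-d) * X(z)
X(z) = z/(z - 1/11) for x[n] = (1/11)^n * u[n]
Z{x[n-8]} = z^(-8) * z/(z - 1/11) = z^(-7)/(z - 1/11)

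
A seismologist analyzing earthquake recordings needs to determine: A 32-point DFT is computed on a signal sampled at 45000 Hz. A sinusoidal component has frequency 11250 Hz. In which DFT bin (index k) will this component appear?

DFT frequency resolution = f_s/N = 45000/32 = 5625/4 Hz
Bin index k = f_signal / resolution = 11250 / 5625/4 = 8
The signal frequency 11250 Hz falls in DFT bin k = 8.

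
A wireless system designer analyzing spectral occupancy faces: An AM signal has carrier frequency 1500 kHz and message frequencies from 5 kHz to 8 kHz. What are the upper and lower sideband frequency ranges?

Upper sideband (USB) = fc + [fm_low, fm_high] = 1500 + [5, 8] = [1505, 1508] kHz
Lower sideband (LSB) = fc - [fm_high, fm_low] = 1500 - [8, 5] = [1492, 1495] kHz
Total occupied spectrum: 1492 kHz to 1508 kHz (plus carrier at 1500 kHz)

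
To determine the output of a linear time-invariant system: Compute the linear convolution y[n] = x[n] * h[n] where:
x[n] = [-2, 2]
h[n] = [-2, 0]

y[n] = sum_k x[k]*h[n-k]. Output length = len(x) + len(h) - 1 = 2 + 2 - 1 = 3.
y[0] = -2*-2 = 4
y[1] = 2*-2 + -2*0 = -4
y[2] = 2*0 = 0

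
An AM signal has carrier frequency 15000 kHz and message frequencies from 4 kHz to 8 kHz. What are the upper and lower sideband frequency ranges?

Upper sideband (USB) = fc + [fm_low, fm_high] = 15000 + [4, 8] = [15004, 15008] kHz
Lower sideband (LSB) = fc - [fm_high, fm_low] = 15000 - [8, 4] = [14992, 14996] kHz
Total occupied spectrum: 14992 kHz to 15008 kHz (plus carrier at 15000 kHz)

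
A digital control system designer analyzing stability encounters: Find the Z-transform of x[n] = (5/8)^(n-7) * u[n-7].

Time-shifting property: if X(z) = Z{x[n]}, then Z{x[n-d]} = z^(-d) * X(z)
X(z) = z/(z - 5/8) for x[n] = (5/8)^n * u[n]
Z{x[n-7]} = z^(-7) * z/(z - 5/8) = z^(-6)/(z - 5/8)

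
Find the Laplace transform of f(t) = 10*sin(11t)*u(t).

Standard pair: sin(wt)*u(t) <-> w/(s^2+w^2)
With w = 11: L{10*sin(11t)*u(t)} = 110/(s^2+121)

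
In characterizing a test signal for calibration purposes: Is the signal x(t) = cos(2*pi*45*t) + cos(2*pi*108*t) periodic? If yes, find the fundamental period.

f1 = 45 Hz, f2 = 108 Hz
Period T1 = 1/45, T2 = 1/108
Ratio T1/T2 = 108/45, which is rational.
The signal is periodic with fundamental period T = 1/GCD(45,108) = 1/9 s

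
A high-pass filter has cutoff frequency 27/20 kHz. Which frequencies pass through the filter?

A high-pass filter passes all frequencies above the cutoff frequency 27/20 kHz and attenuates lower frequencies.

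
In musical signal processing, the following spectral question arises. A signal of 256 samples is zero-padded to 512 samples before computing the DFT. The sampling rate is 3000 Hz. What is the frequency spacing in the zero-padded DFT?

Original DFT: N = 256, resolution = f_s/N = 3000/256 = 375/32 Hz
Zero-padded DFT: N = 512, resolution = f_s/N = 3000/512 = 375/64 Hz
Zero-padding interpolates the spectrum (finer frequency grid)
but does NOT improve the true spectral resolution (ability to resolve close frequencies).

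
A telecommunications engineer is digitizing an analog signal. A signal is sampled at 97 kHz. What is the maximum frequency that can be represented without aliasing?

The maximum frequency that can be represented without aliasing
is the Nyquist frequency: f_max = f_s / 2 = 97 kHz / 2 = 97/2 kHz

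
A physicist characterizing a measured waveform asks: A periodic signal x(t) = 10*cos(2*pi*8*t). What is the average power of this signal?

Average power of A*cos(wt) is A^2/2.
P = 10^2 / 2 = 100/2 = 50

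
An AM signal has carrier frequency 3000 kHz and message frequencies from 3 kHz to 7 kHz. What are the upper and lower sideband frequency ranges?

Upper sideband (USB) = fc + [fm_low, fm_high] = 3000 + [3, 7] = [3003, 3007] kHz
Lower sideband (LSB) = fc - [fm_high, fm_low] = 3000 - [7, 3] = [2993, 2997] kHz
Total occupied spectrum: 2993 kHz to 3007 kHz (plus carrier at 3000 kHz)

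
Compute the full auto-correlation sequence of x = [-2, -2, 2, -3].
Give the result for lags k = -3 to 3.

r_xx[k] = sum_m x[m]*x[m+k], indexed from 0, for k = -3 to 3:
  r_xx[-3] = x[3]*x[0] = 6
  r_xx[-2] = x[2]*x[0] + x[3]*x[1] = 2
  r_xx[-1] = x[1]*x[0] + x[2]*x[1] + x[3]*x[2] = -6
  r_xx[0] = x[0]*x[0] + x[1]*x[1] + x[2]*x[2] + x[3]*x[3] = 21
  r_xx[1] = x[0]*x[1] + x[1]*x[2] + x[2]*x[3] = -6
  r_xx[2] = x[0]*x[2] + x[1]*x[3] = 2
  r_xx[3] = x[0]*x[3] = 6
r_xx = [6, 2, -6, 21, -6, 2, 6]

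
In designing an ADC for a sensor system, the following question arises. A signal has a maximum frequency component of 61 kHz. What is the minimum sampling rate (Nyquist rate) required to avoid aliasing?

By the Nyquist-Shannon sampling theorem,
the minimum sampling rate (Nyquist rate) must be at least 2 * f_max.
Nyquist rate = 2 * 61 kHz = 122 kHz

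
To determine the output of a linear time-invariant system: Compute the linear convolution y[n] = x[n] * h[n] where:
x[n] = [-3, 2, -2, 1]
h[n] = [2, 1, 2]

y[n] = sum_k x[k]*h[n-k]. Output length = len(x) + len(h) - 1 = 4 + 3 - 1 = 6.
y[0] = -3*2 = -6
y[1] = 2*2 + -3*1 = 1
y[2] = -2*2 + 2*1 + -3*2 = -8
y[3] = 1*2 + -2*1 + 2*2 = 4
y[4] = 1*1 + -2*2 = -3
y[5] = 1*2 = 2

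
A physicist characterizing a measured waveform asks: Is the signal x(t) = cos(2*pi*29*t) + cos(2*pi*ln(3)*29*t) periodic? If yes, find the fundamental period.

f1 = 29 Hz, f2 = 29*ln(3) Hz
Ratio f2/f1 = ln(3), which is irrational.
Since the frequency ratio is irrational, no common period exists.
The signal is not periodic.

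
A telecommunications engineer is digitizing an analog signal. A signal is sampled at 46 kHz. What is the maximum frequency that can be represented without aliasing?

The maximum frequency that can be represented without aliasing
is the Nyquist frequency: f_max = f_s / 2 = 46 kHz / 2 = 23 kHz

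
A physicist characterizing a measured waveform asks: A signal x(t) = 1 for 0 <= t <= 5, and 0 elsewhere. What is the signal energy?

Energy = integral of |x(t)|^2 dt over the signal duration
= 1^2 * 5 = 1 * 5 = 5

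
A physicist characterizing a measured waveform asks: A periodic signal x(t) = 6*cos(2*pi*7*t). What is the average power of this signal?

Average power of A*cos(wt) is A^2/2.
P = 6^2 / 2 = 36/2 = 18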